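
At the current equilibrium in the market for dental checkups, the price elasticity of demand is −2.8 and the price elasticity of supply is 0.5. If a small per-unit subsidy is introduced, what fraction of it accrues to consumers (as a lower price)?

Consumer share = 5/33

For a small subsidy around the equilibrium, the benefit split depends on the relative slopes, which at a point are proportional to the elasticities.
Buyer share = εs/(εs + |εd|) = 0.5/(0.5 + 2.8) = 5/33; seller share = |εd|/(εs + |εd|) = 28/33.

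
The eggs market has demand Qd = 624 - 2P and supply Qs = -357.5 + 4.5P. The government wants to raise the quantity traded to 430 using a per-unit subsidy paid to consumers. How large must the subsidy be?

At Q = 430, invert demand for the buyer price: Pb = (624 − 430)/2 = 97; invert supply for the seller price: Ps = (430 − (-357.5))/4.5 = 175.
The subsidy must fill the gap: s = Ps − Pb = 175 − 97 = 78.

Required subsidy s = 78 per unit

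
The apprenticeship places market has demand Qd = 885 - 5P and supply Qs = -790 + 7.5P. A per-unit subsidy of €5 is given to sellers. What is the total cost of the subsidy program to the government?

Pre-subsidy: 885 - 5P = -790 + 7.5P gives P* = 134, Q* = 215.
With the subsidy, sellers receive Ps = Pb + 5 for each unit, where Pb is the price buyers pay.
Supply in terms of Pb becomes Qs = -790 + 7.5(Pb + 5) = -752.5 + 7.5Pb. Setting this equal to demand: 885 - 5Pb = -752.5 + 7.5Pb, so Pb = 131.
Sellers receive Ps = 131 + 5 = 136; Q' = 885 − 5·131 = 230.
Government outlay = subsidy × quantity = 5 × 230 = 1150.

Government cost = €1150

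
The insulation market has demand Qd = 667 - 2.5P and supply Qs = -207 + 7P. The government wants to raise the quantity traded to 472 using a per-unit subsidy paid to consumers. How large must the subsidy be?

Required subsidy s = 19 per unit

At Q = 472, invert demand for the buyer price: Pb = (667 − 472)/2.5 = 78; invert supply for the seller price: Ps = (472 − (-207))/7 = 97.
The subsidy must fill the gap: s = Ps − Pb = 97 − 78 = 19.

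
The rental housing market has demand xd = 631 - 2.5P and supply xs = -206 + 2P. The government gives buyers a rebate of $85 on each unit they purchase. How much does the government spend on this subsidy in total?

Pre-subsidy: 631 - 2.5P = -206 + 2P gives P* = 186, x* = 166.
With the rebate, buyers effectively pay Pb = Ps − 85, where Ps is the price sellers receive.
Demand in terms of Ps becomes xd = 631 − 2.5(Ps − 85) = 843.5 - 2.5Ps. Setting this equal to supply: 843.5 - 2.5Ps = -206 + 2Ps, so Ps = 2099/9.
Buyers pay Pb = 2099/9 − 85 = 1334/9; x' = -206 + 2·(2099/9) = 2344/9.
Government outlay = subsidy × quantity = 85 × 2344/9 = 199240/9.

Government cost = 199240/9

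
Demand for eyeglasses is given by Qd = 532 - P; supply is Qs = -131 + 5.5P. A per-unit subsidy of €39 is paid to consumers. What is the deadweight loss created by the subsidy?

Deadweight loss = €643.5

Pre-subsidy: 532 - P = -131 + 5.5P gives P* = 102, Q* = 430.
With the rebate, buyers effectively pay Pb = Ps − 39, where Ps is the price sellers receive.
Demand in terms of Ps becomes Qd = 532 − 1(Ps − 39) = 571 - Ps. Setting this equal to supply: 571 - Ps = -131 + 5.5Ps, so Ps = 108.
Buyers pay Pb = 108 − 39 = 69; Q' = -131 + 5.5·108 = 463.
The subsidy expands output by 463 − 430 = 33 past the efficient level; on those units the gap between marginal cost and willingness to pay runs from 0 up to 39.
DWL = ½ × 39 × 33 = 643.5.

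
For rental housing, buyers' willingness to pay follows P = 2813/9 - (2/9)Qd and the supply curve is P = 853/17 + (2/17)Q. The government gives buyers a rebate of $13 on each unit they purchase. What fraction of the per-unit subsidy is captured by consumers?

Consumer share = 17/26

Pre-subsidy: 2813/9 - (2/9)Q = 853/17 + (2/17)Q gives Q* = 772 and P* = 141.
With the rebate, buyers effectively pay Pb = Ps − 13, where Ps is the price sellers receive.
On the curves, Pb = 2813/9 - (2/9)Q and Ps = 853/17 + (2/17)Q; the wedge Ps − Pb = 13 gives 853/17 + (2/17)Q − (2813/9 - (2/9)Q) = 13, so Q' = 810.25.
Then Pb = 2813/9 − (2/9)·810.25 = 132.5 and Ps = 853/17 + (2/17)·810.25 = 145.5.
Buyers' price falls by P* − Pb = 141 − 132.5 = 8.5; sellers' price rises by Ps − P* = 145.5 − 141 = 4.5.
So consumers capture 8.5/13 = 17/26 of each unit of subsidy.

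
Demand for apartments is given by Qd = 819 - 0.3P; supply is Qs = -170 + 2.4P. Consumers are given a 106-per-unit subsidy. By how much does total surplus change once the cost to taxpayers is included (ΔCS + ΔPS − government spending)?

Pre-subsidy: 819 - 0.3P = -170 + 2.4P gives P* = 9890/27, Q* = 6382/9.
With the rebate, buyers effectively pay Pb = Ps − 106, where Ps is the price sellers receive.
Demand in terms of Ps becomes Qd = 819 − 0.3(Ps − 106) = 850.8 - 0.3Ps. Setting this equal to supply: 850.8 - 0.3Ps = -170 + 2.4Ps, so Ps = 10208/27.
Buyers pay Pb = 10208/27 − 106 = 7346/27; Q' = -170 + 2.4·(10208/27) = 33182/45.
ΔCS = ½(6382/9 + 33182/45)(9890/27 − 7346/27) = 27599008/405; ΔPS = ½(6382/9 + 33182/45)(10208/27 − 9890/27) = 3449876/405.
Government spending = 106 × 33182/45 = 3517292/45.
Net change = 27599008/405 + 3449876/405 − 3517292/45 = -22472/15. The loss equals the DWL triangle ½·106·424/15.

Net change in total surplus = -22472/15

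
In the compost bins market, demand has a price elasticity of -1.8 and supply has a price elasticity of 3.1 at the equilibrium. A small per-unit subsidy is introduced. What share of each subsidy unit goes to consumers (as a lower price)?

Consumer share = 31/49

For a small subsidy around the equilibrium, the benefit split depends on the relative slopes, which at a point are proportional to the elasticities.
Buyer share = εs/(εs + |εd|) = 3.1/(3.1 + 1.8) = 31/49; seller share = |εd|/(εs + |εd|) = 18/49.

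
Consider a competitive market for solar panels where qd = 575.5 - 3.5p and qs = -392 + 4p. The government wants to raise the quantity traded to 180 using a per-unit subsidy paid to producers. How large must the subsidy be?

Required subsidy s = 30 per unit

At q = 180, invert demand for the buyer price: pb = (575.5 − 180)/3.5 = 113; invert supply for the seller price: ps = (180 − (-392))/4 = 143.
The subsidy must fill the gap: s = ps − pb = 143 − 113 = 30.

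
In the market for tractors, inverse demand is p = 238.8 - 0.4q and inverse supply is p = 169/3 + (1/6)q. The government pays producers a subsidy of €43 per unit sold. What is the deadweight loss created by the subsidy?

Deadweight loss = 27735/17

Pre-subsidy: 238.8 - 0.4q = 169/3 + (1/6)q gives q* = 322 and p* = 110.
With the subsidy, sellers receive ps = pb + 43 for each unit, where pb is the price buyers pay.
On the curves, pb = 238.8 - 0.4q and ps = 169/3 + (1/6)q; the wedge ps − pb = 43 gives 169/3 + (1/6)q − (238.8 - 0.4q) = 43, so q' = 6764/17.
Then pb = 238.8 − 0.4·(6764/17) = 1354/17 and ps = 169/3 + (1/6)·(6764/17) = 2085/17.
The subsidy expands output by 6764/17 − 322 = 1290/17 past the efficient level; on those units the gap between marginal cost and willingness to pay runs from 0 up to 43.
DWL = ½ × 43 × 1290/17 = 27735/17.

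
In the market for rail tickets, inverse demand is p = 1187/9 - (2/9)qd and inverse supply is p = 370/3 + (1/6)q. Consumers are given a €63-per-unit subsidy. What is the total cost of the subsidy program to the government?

Pre-subsidy: 1187/9 - (2/9)q = 370/3 + (1/6)q gives q* = 22 and p* = 127.
With the rebate, buyers effectively pay pb = ps − 63, where ps is the price sellers receive.
On the curves, pb = 1187/9 - (2/9)q and ps = 370/3 + (1/6)q; the wedge ps − pb = 63 gives 370/3 + (1/6)q − (1187/9 - (2/9)q) = 63, so q' = 184.
Then pb = 1187/9 − (2/9)·184 = 91 and ps = 370/3 + (1/6)·184 = 154.
Government outlay = subsidy × quantity = 63 × 184 = 11592.

Government cost = €11592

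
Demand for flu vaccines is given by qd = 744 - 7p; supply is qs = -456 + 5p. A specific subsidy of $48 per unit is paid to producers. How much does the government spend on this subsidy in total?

Government cost = $8832

Pre-subsidy: 744 - 7p = -456 + 5p gives p* = 100, q* = 44.
With the subsidy, sellers receive ps = pb + 48 for each unit, where pb is the price buyers pay.
Supply in terms of pb becomes qs = -456 + 5(pb + 48) = -216 + 5pb. Setting this equal to demand: 744 - 7pb = -216 + 5pb, so pb = 80.
Sellers receive ps = 80 + 48 = 128; q' = 744 − 7·80 = 184.
Government outlay = subsidy × quantity = 48 × 184 = 8832.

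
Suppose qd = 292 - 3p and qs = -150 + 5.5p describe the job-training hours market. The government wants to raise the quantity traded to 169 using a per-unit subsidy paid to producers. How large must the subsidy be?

At q = 169, invert demand for the buyer price: pb = (292 − 169)/3 = 41; invert supply for the seller price: ps = (169 − (-150))/5.5 = 58.
The subsidy must fill the gap: s = ps − pb = 58 − 41 = 17.

Required subsidy s = 17 per unit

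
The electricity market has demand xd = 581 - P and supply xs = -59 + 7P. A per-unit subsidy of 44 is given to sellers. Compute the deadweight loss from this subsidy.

Deadweight loss = 847

Pre-subsidy: 581 - P = -59 + 7P gives P* = 80, x* = 501.
With the subsidy, sellers receive Ps = Pb + 44 for each unit, where Pb is the price buyers pay.
Supply in terms of Pb becomes xs = -59 + 7(Pb + 44) = 249 + 7Pb. Setting this equal to demand: 581 - Pb = 249 + 7Pb, so Pb = 41.5.
Sellers receive Ps = 41.5 + 44 = 85.5; x' = 581 − 1·41.5 = 539.5.
The subsidy expands output by 539.5 − 501 = 38.5 past the efficient level; on those units the gap between marginal cost and willingness to pay runs from 0 up to 44.
DWL = ½ × 44 × 38.5 = 847.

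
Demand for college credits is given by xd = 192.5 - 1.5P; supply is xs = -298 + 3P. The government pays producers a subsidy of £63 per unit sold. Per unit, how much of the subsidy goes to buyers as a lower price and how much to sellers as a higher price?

Buyers gain £42 per unit; sellers gain £21 per unit

Pre-subsidy: 192.5 - 1.5P = -298 + 3P gives P* = 109, x* = 29.
With the subsidy, sellers receive Ps = Pb + 63 for each unit, where Pb is the price buyers pay.
Supply in terms of Pb becomes xs = -298 + 3(Pb + 63) = -109 + 3Pb. Setting this equal to demand: 192.5 - 1.5Pb = -109 + 3Pb, so Pb = 67.
Sellers receive Ps = 67 + 63 = 130; x' = 192.5 − 1.5·67 = 92.
Buyers' price falls by P* − Pb = 109 − 67 = 42; sellers' price rises by Ps − P* = 130 − 109 = 21.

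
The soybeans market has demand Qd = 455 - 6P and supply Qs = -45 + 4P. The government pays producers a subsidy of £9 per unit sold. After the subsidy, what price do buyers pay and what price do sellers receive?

Buyers pay £46.4; sellers receive £55.4

Pre-subsidy: 455 - 6P = -45 + 4P gives P* = 50, Q* = 155.
With the subsidy, sellers receive Ps = Pb + 9 for each unit, where Pb is the price buyers pay.
Supply in terms of Pb becomes Qs = -45 + 4(Pb + 9) = -9 + 4Pb. Setting this equal to demand: 455 - 6Pb = -9 + 4Pb, so Pb = 46.4.
Sellers receive Ps = 46.4 + 9 = 55.4; Q' = 455 − 6·46.4 = 176.6.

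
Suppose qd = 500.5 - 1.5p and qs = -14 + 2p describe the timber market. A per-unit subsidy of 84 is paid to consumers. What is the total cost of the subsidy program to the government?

Pre-subsidy: 500.5 - 1.5p = -14 + 2p gives p* = 147, q* = 280.
With the rebate, buyers effectively pay pb = ps − 84, where ps is the price sellers receive.
Demand in terms of ps becomes qd = 500.5 − 1.5(ps − 84) = 626.5 - 1.5ps. Setting this equal to supply: 626.5 - 1.5ps = -14 + 2ps, so ps = 183.
Buyers pay pb = 183 − 84 = 99; q' = -14 + 2·183 = 352.
Government outlay = subsidy × quantity = 84 × 352 = 29568.

Government cost = 29568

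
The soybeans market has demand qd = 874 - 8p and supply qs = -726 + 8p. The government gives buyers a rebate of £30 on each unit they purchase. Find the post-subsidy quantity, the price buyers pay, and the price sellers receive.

Pre-subsidy: 874 - 8p = -726 + 8p gives p* = 100, q* = 74.
With the rebate, buyers effectively pay pb = ps − 30, where ps is the price sellers receive.
Demand in terms of ps becomes qd = 874 − 8(ps − 30) = 1114 - 8ps. Setting this equal to supply: 1114 - 8ps = -726 + 8ps, so ps = 115.
Buyers pay pb = 115 − 30 = 85; q' = -726 + 8·115 = 194.

q' = 194; buyers pay £85; sellers receive £115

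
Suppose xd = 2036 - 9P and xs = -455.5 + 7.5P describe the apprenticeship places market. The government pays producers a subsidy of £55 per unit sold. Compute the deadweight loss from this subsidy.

Pre-subsidy: 2036 - 9P = -455.5 + 7.5P gives P* = 151, x* = 677.
With the subsidy, sellers receive Ps = Pb + 55 for each unit, where Pb is the price buyers pay.
Supply in terms of Pb becomes xs = -455.5 + 7.5(Pb + 55) = -43 + 7.5Pb. Setting this equal to demand: 2036 - 9Pb = -43 + 7.5Pb, so Pb = 126.
Sellers receive Ps = 126 + 55 = 181; x' = 2036 − 9·126 = 902.
The subsidy expands output by 902 − 677 = 225 past the efficient level; on those units the gap between marginal cost and willingness to pay runs from 0 up to 55.
DWL = ½ × 55 × 225 = 6187.5.

Deadweight loss = £6187.5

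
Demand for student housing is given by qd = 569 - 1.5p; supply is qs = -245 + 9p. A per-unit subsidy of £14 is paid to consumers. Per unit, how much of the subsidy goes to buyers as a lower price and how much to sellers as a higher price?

Buyers gain £12 per unit; sellers gain £2 per unit

Pre-subsidy: 569 - 1.5p = -245 + 9p gives p* = 1628/21, q* = 3169/7.
With the rebate, buyers effectively pay pb = ps − 14, where ps is the price sellers receive.
Demand in terms of ps becomes qd = 569 − 1.5(ps − 14) = 590 - 1.5ps. Setting this equal to supply: 590 - 1.5ps = -245 + 9ps, so ps = 1670/21.
Buyers pay pb = 1670/21 − 14 = 1376/21; q' = -245 + 9·(1670/21) = 3295/7.
Buyers' price falls by p* − pb = 1628/21 − 1376/21 = 12; sellers' price rises by ps − p* = 1670/21 − 1628/21 = 2.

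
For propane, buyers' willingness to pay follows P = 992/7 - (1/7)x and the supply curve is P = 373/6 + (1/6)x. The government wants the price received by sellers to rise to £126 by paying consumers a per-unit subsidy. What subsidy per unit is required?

Required subsidy s = £39 per unit

At a seller price of 126, quantity supplied is -373 + 6·126 = 383.
Buyers absorb 383 only when they pay Pb = 992/7 − (1/7)·383 = 87.
s = Ps − Pb = 126 − 87 = 39.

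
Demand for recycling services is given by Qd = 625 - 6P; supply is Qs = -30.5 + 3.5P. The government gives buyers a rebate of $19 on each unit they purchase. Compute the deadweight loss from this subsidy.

Pre-subsidy: 625 - 6P = -30.5 + 3.5P gives P* = 69, Q* = 211.
With the rebate, buyers effectively pay Pb = Ps − 19, where Ps is the price sellers receive.
Demand in terms of Ps becomes Qd = 625 − 6(Ps − 19) = 739 - 6Ps. Setting this equal to supply: 739 - 6Ps = -30.5 + 3.5Ps, so Ps = 81.
Buyers pay Pb = 81 − 19 = 62; Q' = -30.5 + 3.5·81 = 253.
The subsidy expands output by 253 − 211 = 42 past the efficient level; on those units the gap between marginal cost and willingness to pay runs from 0 up to 19.
DWL = ½ × 19 × 42 = 399.

Deadweight loss = $399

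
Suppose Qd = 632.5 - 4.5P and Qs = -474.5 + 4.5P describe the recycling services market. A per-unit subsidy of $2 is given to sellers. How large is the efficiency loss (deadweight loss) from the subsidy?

Deadweight loss = $4.5

Pre-subsidy: 632.5 - 4.5P = -474.5 + 4.5P gives P* = 123, Q* = 79.
With the subsidy, sellers receive Ps = Pb + 2 for each unit, where Pb is the price buyers pay.
Supply in terms of Pb becomes Qs = -474.5 + 4.5(Pb + 2) = -465.5 + 4.5Pb. Setting this equal to demand: 632.5 - 4.5Pb = -465.5 + 4.5Pb, so Pb = 122.
Sellers receive Ps = 122 + 2 = 124; Q' = 632.5 − 4.5·122 = 83.5.
The subsidy expands output by 83.5 − 79 = 4.5 past the efficient level; on those units the gap between marginal cost and willingness to pay runs from 0 up to 2.
DWL = ½ × 2 × 4.5 = 4.5.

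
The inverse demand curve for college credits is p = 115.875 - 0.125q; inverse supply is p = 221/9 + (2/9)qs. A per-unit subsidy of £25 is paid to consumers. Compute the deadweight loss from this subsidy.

Deadweight loss = £900

Pre-subsidy: 115.875 - 0.125q = 221/9 + (2/9)q gives q* = 263 and p* = 83.
With the rebate, buyers effectively pay pb = ps − 25, where ps is the price sellers receive.
On the curves, pb = 115.875 - 0.125q and ps = 221/9 + (2/9)q; the wedge ps − pb = 25 gives 221/9 + (2/9)q − (115.875 - 0.125q) = 25, so q' = 335.
Then pb = 115.875 − 0.125·335 = 74 and ps = 221/9 + (2/9)·335 = 99.
The subsidy expands output by 335 − 263 = 72 past the efficient level; on those units the gap between marginal cost and willingness to pay runs from 0 up to 25.
DWL = ½ × 25 × 72 = 900.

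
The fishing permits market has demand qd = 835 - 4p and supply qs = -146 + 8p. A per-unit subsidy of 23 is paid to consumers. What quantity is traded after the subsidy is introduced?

q' = 1708/3

Pre-subsidy: 835 - 4p = -146 + 8p gives p* = 81.75, q* = 508.
With the rebate, buyers effectively pay pb = ps − 23, where ps is the price sellers receive.
Demand in terms of ps becomes qd = 835 − 4(ps − 23) = 927 - 4ps. Setting this equal to supply: 927 - 4ps = -146 + 8ps, so ps = 1073/12.
Buyers pay pb = 1073/12 − 23 = 797/12; q' = -146 + 8·(1073/12) = 1708/3.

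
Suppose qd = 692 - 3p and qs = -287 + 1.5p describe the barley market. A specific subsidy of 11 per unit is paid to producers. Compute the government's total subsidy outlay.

Government cost = 1661/3

Pre-subsidy: 692 - 3p = -287 + 1.5p gives p* = 1958/9, q* = 118/3.
With the subsidy, sellers receive ps = pb + 11 for each unit, where pb is the price buyers pay.
Supply in terms of pb becomes qs = -287 + 1.5(pb + 11) = -270.5 + 1.5pb. Setting this equal to demand: 692 - 3pb = -270.5 + 1.5pb, so pb = 1925/9.
Sellers receive ps = 1925/9 + 11 = 2024/9; q' = 692 − 3·(1925/9) = 151/3.
Government outlay = subsidy × quantity = 11 × 151/3 = 1661/3.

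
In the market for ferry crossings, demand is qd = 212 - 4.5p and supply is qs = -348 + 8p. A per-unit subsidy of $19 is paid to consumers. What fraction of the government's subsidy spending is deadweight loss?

Pre-subsidy: 212 - 4.5p = -348 + 8p gives p* = 44.8, q* = 10.4.
With the rebate, buyers effectively pay pb = ps − 19, where ps is the price sellers receive.
Demand in terms of ps becomes qd = 212 − 4.5(ps − 19) = 297.5 - 4.5ps. Setting this equal to supply: 297.5 - 4.5ps = -348 + 8ps, so ps = 51.64.
Buyers pay pb = 51.64 − 19 = 32.64; q' = -348 + 8·51.64 = 65.12.
ΔCS = ½(10.4 + 65.12)(44.8 − 32.64) = 459.1616; ΔPS = ½(10.4 + 65.12)(51.64 − 44.8) = 258.2784.
Government spending = 19 × 65.12 = 1237.28.
DWL = ½ × 19 × (65.12 − 10.4) = 519.84; fraction = 519.84 / 1237.28 = 171/407.

DWL / government spending = 171/407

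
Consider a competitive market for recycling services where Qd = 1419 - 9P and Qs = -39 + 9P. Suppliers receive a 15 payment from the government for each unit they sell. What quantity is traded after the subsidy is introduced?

Q' = 757.5

Pre-subsidy: 1419 - 9P = -39 + 9P gives P* = 81, Q* = 690.
With the subsidy, sellers receive Ps = Pb + 15 for each unit, where Pb is the price buyers pay.
Supply in terms of Pb becomes Qs = -39 + 9(Pb + 15) = 96 + 9Pb. Setting this equal to demand: 1419 - 9Pb = 96 + 9Pb, so Pb = 73.5.
Sellers receive Ps = 73.5 + 15 = 88.5; Q' = 1419 − 9·73.5 = 757.5.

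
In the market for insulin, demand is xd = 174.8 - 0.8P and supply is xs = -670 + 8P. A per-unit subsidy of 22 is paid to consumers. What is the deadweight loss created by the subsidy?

Deadweight loss = 176

Pre-subsidy: 174.8 - 0.8P = -670 + 8P gives P* = 96, x* = 98.
With the rebate, buyers effectively pay Pb = Ps − 22, where Ps is the price sellers receive.
Demand in terms of Ps becomes xd = 174.8 − 0.8(Ps − 22) = 192.4 - 0.8Ps. Setting this equal to supply: 192.4 - 0.8Ps = -670 + 8Ps, so Ps = 98.
Buyers pay Pb = 98 − 22 = 76; x' = -670 + 8·98 = 114.
The subsidy expands output by 114 − 98 = 16 past the efficient level; on those units the gap between marginal cost and willingness to pay runs from 0 up to 22.
DWL = ½ × 22 × 16 = 176.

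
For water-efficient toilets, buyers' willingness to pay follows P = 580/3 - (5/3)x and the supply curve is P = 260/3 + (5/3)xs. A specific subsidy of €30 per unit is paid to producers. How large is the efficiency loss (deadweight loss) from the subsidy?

Deadweight loss = €135

Pre-subsidy: 580/3 - (5/3)x = 260/3 + (5/3)x gives x* = 32 and P* = 140.
With the subsidy, sellers receive Ps = Pb + 30 for each unit, where Pb is the price buyers pay.
On the curves, Pb = 580/3 - (5/3)x and Ps = 260/3 + (5/3)x; the wedge Ps − Pb = 30 gives 260/3 + (5/3)x − (580/3 - (5/3)x) = 30, so x' = 41.
Then Pb = 580/3 − (5/3)·41 = 125 and Ps = 260/3 + (5/3)·41 = 155.
The subsidy expands output by 41 − 32 = 9 past the efficient level; on those units the gap between marginal cost and willingness to pay runs from 0 up to 30.
DWL = ½ × 30 × 9 = 135.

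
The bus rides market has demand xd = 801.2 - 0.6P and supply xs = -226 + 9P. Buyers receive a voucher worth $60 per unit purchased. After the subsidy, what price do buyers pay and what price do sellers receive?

Pre-subsidy: 801.2 - 0.6P = -226 + 9P gives P* = 107, x* = 737.
With the rebate, buyers effectively pay Pb = Ps − 60, where Ps is the price sellers receive.
Demand in terms of Ps becomes xd = 801.2 − 0.6(Ps − 60) = 837.2 - 0.6Ps. Setting this equal to supply: 837.2 - 0.6Ps = -226 + 9Ps, so Ps = 110.75.
Buyers pay Pb = 110.75 − 60 = 50.75; x' = -226 + 9·110.75 = 770.75.

Buyers pay $50.75; sellers receive $110.75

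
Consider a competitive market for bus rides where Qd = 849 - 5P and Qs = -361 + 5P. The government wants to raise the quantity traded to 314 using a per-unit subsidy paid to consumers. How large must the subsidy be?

At Q = 314, invert demand for the buyer price: Pb = (849 − 314)/5 = 107; invert supply for the seller price: Ps = (314 − (-361))/5 = 135.
The subsidy must fill the gap: s = Ps − Pb = 135 − 107 = 28.

Required subsidy s = 28 per unit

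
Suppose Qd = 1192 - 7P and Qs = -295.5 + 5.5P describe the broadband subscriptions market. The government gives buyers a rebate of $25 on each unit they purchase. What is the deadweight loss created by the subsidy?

Deadweight loss = $962.5

Pre-subsidy: 1192 - 7P = -295.5 + 5.5P gives P* = 119, Q* = 359.
With the rebate, buyers effectively pay Pb = Ps − 25, where Ps is the price sellers receive.
Demand in terms of Ps becomes Qd = 1192 − 7(Ps − 25) = 1367 - 7Ps. Setting this equal to supply: 1367 - 7Ps = -295.5 + 5.5Ps, so Ps = 133.
Buyers pay Pb = 133 − 25 = 108; Q' = -295.5 + 5.5·133 = 436.
The subsidy expands output by 436 − 359 = 77 past the efficient level; on those units the gap between marginal cost and willingness to pay runs from 0 up to 25.
DWL = ½ × 25 × 77 = 962.5.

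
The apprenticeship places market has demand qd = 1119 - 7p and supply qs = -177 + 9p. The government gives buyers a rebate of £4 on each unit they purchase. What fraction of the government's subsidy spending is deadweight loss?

Pre-subsidy: 1119 - 7p = -177 + 9p gives p* = 81, q* = 552.
With the rebate, buyers effectively pay pb = ps − 4, where ps is the price sellers receive.
Demand in terms of ps becomes qd = 1119 − 7(ps − 4) = 1147 - 7ps. Setting this equal to supply: 1147 - 7ps = -177 + 9ps, so ps = 82.75.
Buyers pay pb = 82.75 − 4 = 78.75; q' = -177 + 9·82.75 = 567.75.
ΔCS = ½(552 + 567.75)(81 − 78.75) = 1259.71875; ΔPS = ½(552 + 567.75)(82.75 − 81) = 979.78125.
Government spending = 4 × 567.75 = 2271.
DWL = ½ × 4 × (567.75 − 552) = 31.5; fraction = 31.5 / 2271 = 21/1514.

DWL / government spending = 21/1514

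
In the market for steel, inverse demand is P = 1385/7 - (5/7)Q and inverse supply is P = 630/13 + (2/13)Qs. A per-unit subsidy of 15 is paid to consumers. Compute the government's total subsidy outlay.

Pre-subsidy: 1385/7 - (5/7)Q = 630/13 + (2/13)Q gives Q* = 13595/79 and P* = 5920/79.
With the rebate, buyers effectively pay Pb = Ps − 15, where Ps is the price sellers receive.
On the curves, Pb = 1385/7 - (5/7)Q and Ps = 630/13 + (2/13)Q; the wedge Ps − Pb = 15 gives 630/13 + (2/13)Q − (1385/7 - (5/7)Q) = 15, so Q' = 14960/79.
Then Pb = 1385/7 − (5/7)·(14960/79) = 4945/79 and Ps = 630/13 + (2/13)·(14960/79) = 6130/79.
Government outlay = subsidy × quantity = 15 × 14960/79 = 224400/79.

Government cost = 224400/79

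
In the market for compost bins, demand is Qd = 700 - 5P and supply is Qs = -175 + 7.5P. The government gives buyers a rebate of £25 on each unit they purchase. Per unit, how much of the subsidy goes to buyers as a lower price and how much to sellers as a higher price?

Buyers gain £15 per unit; sellers gain £10 per unit

Pre-subsidy: 700 - 5P = -175 + 7.5P gives P* = 70, Q* = 350.
With the rebate, buyers effectively pay Pb = Ps − 25, where Ps is the price sellers receive.
Demand in terms of Ps becomes Qd = 700 − 5(Ps − 25) = 825 - 5Ps. Setting this equal to supply: 825 - 5Ps = -175 + 7.5Ps, so Ps = 80.
Buyers pay Pb = 80 − 25 = 55; Q' = -175 + 7.5·80 = 425.
Buyers' price falls by P* − Pb = 70 − 55 = 15; sellers' price rises by Ps − P* = 80 − 70 = 10.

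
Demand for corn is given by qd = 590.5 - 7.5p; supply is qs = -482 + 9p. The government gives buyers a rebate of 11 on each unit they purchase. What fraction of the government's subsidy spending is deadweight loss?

DWL / government spending = 45/296

Pre-subsidy: 590.5 - 7.5p = -482 + 9p gives p* = 65, q* = 103.
With the rebate, buyers effectively pay pb = ps − 11, where ps is the price sellers receive.
Demand in terms of ps becomes qd = 590.5 − 7.5(ps − 11) = 673 - 7.5ps. Setting this equal to supply: 673 - 7.5ps = -482 + 9ps, so ps = 70.
Buyers pay pb = 70 − 11 = 59; q' = -482 + 9·70 = 148.
ΔCS = ½(103 + 148)(65 − 59) = 753; ΔPS = ½(103 + 148)(70 − 65) = 627.5.
Government spending = 11 × 148 = 1628.
DWL = ½ × 11 × (148 − 103) = 247.5; fraction = 247.5 / 1628 = 45/296.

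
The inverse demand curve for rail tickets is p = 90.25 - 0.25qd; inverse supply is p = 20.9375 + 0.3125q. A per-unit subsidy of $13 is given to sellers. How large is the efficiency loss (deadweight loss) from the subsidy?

Pre-subsidy: 90.25 - 0.25q = 20.9375 + 0.3125q gives q* = 1109/9 and p* = 535/9.
With the subsidy, sellers receive ps = pb + 13 for each unit, where pb is the price buyers pay.
On the curves, pb = 90.25 - 0.25q and ps = 20.9375 + 0.3125q; the wedge ps − pb = 13 gives 20.9375 + 0.3125q − (90.25 - 0.25q) = 13, so q' = 439/3.
Then pb = 90.25 − 0.25·(439/3) = 161/3 and ps = 20.9375 + 0.3125·(439/3) = 200/3.
The subsidy expands output by 439/3 − 1109/9 = 208/9 past the efficient level; on those units the gap between marginal cost and willingness to pay runs from 0 up to 13.
DWL = ½ × 13 × 208/9 = 1352/9.

Deadweight loss = 1352/9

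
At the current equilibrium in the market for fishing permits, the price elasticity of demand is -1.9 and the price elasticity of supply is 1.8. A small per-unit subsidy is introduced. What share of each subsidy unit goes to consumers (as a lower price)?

Consumer share = 18/37

For a small subsidy around the equilibrium, the benefit split depends on the relative slopes, which at a point are proportional to the elasticities.
Buyer share = εs/(εs + |εd|) = 1.8/(1.8 + 1.9) = 18/37; seller share = |εd|/(εs + |εd|) = 19/37.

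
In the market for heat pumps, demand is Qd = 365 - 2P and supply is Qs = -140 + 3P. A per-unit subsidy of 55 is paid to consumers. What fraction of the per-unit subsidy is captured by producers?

Pre-subsidy: 365 - 2P = -140 + 3P gives P* = 101, Q* = 163.
With the rebate, buyers effectively pay Pb = Ps − 55, where Ps is the price sellers receive.
Demand in terms of Ps becomes Qd = 365 − 2(Ps − 55) = 475 - 2Ps. Setting this equal to supply: 475 - 2Ps = -140 + 3Ps, so Ps = 123.
Buyers pay Pb = 123 − 55 = 68; Q' = -140 + 3·123 = 229.
Buyers' price falls by P* − Pb = 101 − 68 = 33; sellers' price rises by Ps − P* = 123 − 101 = 22.
So producers capture 22/55 = 0.4 of each unit of subsidy.

Producer share = 0.4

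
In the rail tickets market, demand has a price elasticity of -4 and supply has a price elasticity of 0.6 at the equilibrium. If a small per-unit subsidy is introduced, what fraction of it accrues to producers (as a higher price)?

Producer share = 20/23

For a small subsidy around the equilibrium, the benefit split depends on the relative slopes, which at a point are proportional to the elasticities.
Buyer share = εs/(εs + |εd|) = 0.6/(0.6 + 4) = 3/23; seller share = |εd|/(εs + |εd|) = 20/23.
So producers capture 20/23 of the subsidy.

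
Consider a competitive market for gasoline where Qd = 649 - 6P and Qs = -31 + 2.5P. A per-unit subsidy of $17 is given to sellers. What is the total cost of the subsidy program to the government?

Government cost = $3383

Pre-subsidy: 649 - 6P = -31 + 2.5P gives P* = 80, Q* = 169.
With the subsidy, sellers receive Ps = Pb + 17 for each unit, where Pb is the price buyers pay.
Supply in terms of Pb becomes Qs = -31 + 2.5(Pb + 17) = 11.5 + 2.5Pb. Setting this equal to demand: 649 - 6Pb = 11.5 + 2.5Pb, so Pb = 75.
Sellers receive Ps = 75 + 17 = 92; Q' = 649 − 6·75 = 199.
Government outlay = subsidy × quantity = 17 × 199 = 3383.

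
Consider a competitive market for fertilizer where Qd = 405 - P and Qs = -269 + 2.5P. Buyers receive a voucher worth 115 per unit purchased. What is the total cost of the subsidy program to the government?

Government cost = 237130/7

Pre-subsidy: 405 - P = -269 + 2.5P gives P* = 1348/7, Q* = 1487/7.
With the rebate, buyers effectively pay Pb = Ps − 115, where Ps is the price sellers receive.
Demand in terms of Ps becomes Qd = 405 − 1(Ps − 115) = 520 - Ps. Setting this equal to supply: 520 - Ps = -269 + 2.5Ps, so Ps = 1578/7.
Buyers pay Pb = 1578/7 − 115 = 773/7; Q' = -269 + 2.5·(1578/7) = 2062/7.
Government outlay = subsidy × quantity = 115 × 2062/7 = 237130/7.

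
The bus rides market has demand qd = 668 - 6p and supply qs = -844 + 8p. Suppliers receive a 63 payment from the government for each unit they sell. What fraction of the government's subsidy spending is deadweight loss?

Pre-subsidy: 668 - 6p = -844 + 8p gives p* = 108, q* = 20.
With the subsidy, sellers receive ps = pb + 63 for each unit, where pb is the price buyers pay.
Supply in terms of pb becomes qs = -844 + 8(pb + 63) = -340 + 8pb. Setting this equal to demand: 668 - 6pb = -340 + 8pb, so pb = 72.
Sellers receive ps = 72 + 63 = 135; q' = 668 − 6·72 = 236.
ΔCS = ½(20 + 236)(108 − 72) = 4608; ΔPS = ½(20 + 236)(135 − 108) = 3456.
Government spending = 63 × 236 = 14868.
DWL = ½ × 63 × (236 − 20) = 6804; fraction = 6804 / 14868 = 27/59.

DWL / government spending = 27/59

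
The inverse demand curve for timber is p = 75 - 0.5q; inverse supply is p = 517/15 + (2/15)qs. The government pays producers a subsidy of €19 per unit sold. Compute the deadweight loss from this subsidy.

Pre-subsidy: 75 - 0.5q = 517/15 + (2/15)q gives q* = 64 and p* = 43.
With the subsidy, sellers receive ps = pb + 19 for each unit, where pb is the price buyers pay.
On the curves, pb = 75 - 0.5q and ps = 517/15 + (2/15)q; the wedge ps − pb = 19 gives 517/15 + (2/15)q − (75 - 0.5q) = 19, so q' = 94.
Then pb = 75 − 0.5·94 = 28 and ps = 517/15 + (2/15)·94 = 47.
The subsidy expands output by 94 − 64 = 30 past the efficient level; on those units the gap between marginal cost and willingness to pay runs from 0 up to 19.
DWL = ½ × 19 × 30 = 285.

Deadweight loss = €285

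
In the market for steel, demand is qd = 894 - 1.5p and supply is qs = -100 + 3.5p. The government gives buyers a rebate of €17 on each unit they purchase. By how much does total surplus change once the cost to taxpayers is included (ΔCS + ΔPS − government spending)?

Net change in total surplus = -€151.725

Pre-subsidy: 894 - 1.5p = -100 + 3.5p gives p* = 198.8, q* = 595.8.
With the rebate, buyers effectively pay pb = ps − 17, where ps is the price sellers receive.
Demand in terms of ps becomes qd = 894 − 1.5(ps − 17) = 919.5 - 1.5ps. Setting this equal to supply: 919.5 - 1.5ps = -100 + 3.5ps, so ps = 203.9.
Buyers pay pb = 203.9 − 17 = 186.9; q' = -100 + 3.5·203.9 = 613.65.
ΔCS = ½(595.8 + 613.65)(198.8 − 186.9) = 7196.2275; ΔPS = ½(595.8 + 613.65)(203.9 − 198.8) = 3084.0975.
Government spending = 17 × 613.65 = 10432.05.
Net change = 7196.2275 + 3084.0975 − 10432.05 = -151.725. The loss equals the DWL triangle ½·17·17.85.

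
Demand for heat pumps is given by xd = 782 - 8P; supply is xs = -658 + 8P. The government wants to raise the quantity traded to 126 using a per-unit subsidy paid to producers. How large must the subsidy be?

At x = 126, invert demand for the buyer price: Pb = (782 − 126)/8 = 82; invert supply for the seller price: Ps = (126 − (-658))/8 = 98.
The subsidy must fill the gap: s = Ps − Pb = 98 − 82 = 16.

Required subsidy s = 16 per unit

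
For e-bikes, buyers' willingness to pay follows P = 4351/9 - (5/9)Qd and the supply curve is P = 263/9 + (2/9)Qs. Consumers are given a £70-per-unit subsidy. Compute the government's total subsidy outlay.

Pre-subsidy: 4351/9 - (5/9)Q = 263/9 + (2/9)Q gives Q* = 584 and P* = 159.
With the rebate, buyers effectively pay Pb = Ps − 70, where Ps is the price sellers receive.
On the curves, Pb = 4351/9 - (5/9)Q and Ps = 263/9 + (2/9)Q; the wedge Ps − Pb = 70 gives 263/9 + (2/9)Q − (4351/9 - (5/9)Q) = 70, so Q' = 674.
Then Pb = 4351/9 − (5/9)·674 = 109 and Ps = 263/9 + (2/9)·674 = 179.
Government outlay = subsidy × quantity = 70 × 674 = 47180.

Government cost = £47180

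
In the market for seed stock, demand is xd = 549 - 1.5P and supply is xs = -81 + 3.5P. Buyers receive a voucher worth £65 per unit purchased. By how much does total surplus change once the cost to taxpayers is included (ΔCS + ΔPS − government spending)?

Net change in total surplus = -£2218.125

Pre-subsidy: 549 - 1.5P = -81 + 3.5P gives P* = 126, x* = 360.
With the rebate, buyers effectively pay Pb = Ps − 65, where Ps is the price sellers receive.
Demand in terms of Ps becomes xd = 549 − 1.5(Ps − 65) = 646.5 - 1.5Ps. Setting this equal to supply: 646.5 - 1.5Ps = -81 + 3.5Ps, so Ps = 145.5.
Buyers pay Pb = 145.5 − 65 = 80.5; x' = -81 + 3.5·145.5 = 428.25.
ΔCS = ½(360 + 428.25)(126 − 80.5) = 17932.6875; ΔPS = ½(360 + 428.25)(145.5 − 126) = 7685.4375.
Government spending = 65 × 428.25 = 27836.25.
Net change = 17932.6875 + 7685.4375 − 27836.25 = -2218.125. The loss equals the DWL triangle ½·65·68.25.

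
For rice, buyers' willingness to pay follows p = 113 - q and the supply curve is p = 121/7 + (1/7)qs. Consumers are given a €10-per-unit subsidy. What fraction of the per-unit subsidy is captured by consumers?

Consumer share = 0.875

Pre-subsidy: 113 - q = 121/7 + (1/7)q gives q* = 83.75 and p* = 29.25.
With the rebate, buyers effectively pay pb = ps − 10, where ps is the price sellers receive.
On the curves, pb = 113 - q and ps = 121/7 + (1/7)q; the wedge ps − pb = 10 gives 121/7 + (1/7)q − (113 - q) = 10, so q' = 92.5.
Then pb = 113 − 1·92.5 = 20.5 and ps = 121/7 + (1/7)·92.5 = 30.5.
Buyers' price falls by p* − pb = 29.25 − 20.5 = 8.75; sellers' price rises by ps − p* = 30.5 − 29.25 = 1.25.
So consumers capture 8.75/10 = 0.875 of each unit of subsidy.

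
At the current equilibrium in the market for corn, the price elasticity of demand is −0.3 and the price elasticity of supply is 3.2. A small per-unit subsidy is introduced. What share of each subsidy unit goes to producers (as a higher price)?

Producer share = 3/35

For a small subsidy around the equilibrium, the benefit split depends on the relative slopes, which at a point are proportional to the elasticities.
Buyer share = εs/(εs + |εd|) = 3.2/(3.2 + 0.3) = 32/35; seller share = |εd|/(εs + |εd|) = 3/35.
So producers capture 3/35 of the subsidy.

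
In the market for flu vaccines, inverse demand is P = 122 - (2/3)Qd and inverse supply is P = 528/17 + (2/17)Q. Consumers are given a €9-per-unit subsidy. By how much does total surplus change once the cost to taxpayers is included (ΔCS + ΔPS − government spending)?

Net change in total surplus = -€51.6375

Pre-subsidy: 122 - (2/3)Q = 528/17 + (2/17)Q gives Q* = 115.95 and P* = 44.7.
With the rebate, buyers effectively pay Pb = Ps − 9, where Ps is the price sellers receive.
On the curves, Pb = 122 - (2/3)Q and Ps = 528/17 + (2/17)Q; the wedge Ps − Pb = 9 gives 528/17 + (2/17)Q − (122 - (2/3)Q) = 9, so Q' = 127.425.
Then Pb = 122 − (2/3)·127.425 = 37.05 and Ps = 528/17 + (2/17)·127.425 = 46.05.
ΔCS = ½(115.95 + 127.425)(44.7 − 37.05) = 930.909375; ΔPS = ½(115.95 + 127.425)(46.05 − 44.7) = 164.278125.
Government spending = 9 × 127.425 = 1146.825.
Net change = 930.909375 + 164.278125 − 1146.825 = -51.6375. The loss equals the DWL triangle ½·9·11.475.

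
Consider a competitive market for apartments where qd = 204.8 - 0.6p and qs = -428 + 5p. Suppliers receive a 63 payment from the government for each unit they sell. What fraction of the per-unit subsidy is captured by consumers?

Pre-subsidy: 204.8 - 0.6p = -428 + 5p gives p* = 113, q* = 137.
With the subsidy, sellers receive ps = pb + 63 for each unit, where pb is the price buyers pay.
Supply in terms of pb becomes qs = -428 + 5(pb + 63) = -113 + 5pb. Setting this equal to demand: 204.8 - 0.6pb = -113 + 5pb, so pb = 56.75.
Sellers receive ps = 56.75 + 63 = 119.75; q' = 204.8 − 0.6·56.75 = 170.75.
Buyers' price falls by p* − pb = 113 − 56.75 = 56.25; sellers' price rises by ps − p* = 119.75 − 113 = 6.75.
So consumers capture 56.25/63 = 25/28 of each unit of subsidy.

Consumer share = 25/28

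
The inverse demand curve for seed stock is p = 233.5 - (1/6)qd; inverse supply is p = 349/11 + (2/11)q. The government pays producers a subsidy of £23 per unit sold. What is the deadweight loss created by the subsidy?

Deadweight loss = £759

Pre-subsidy: 233.5 - (1/6)q = 349/11 + (2/11)q gives q* = 579 and p* = 137.
With the subsidy, sellers receive ps = pb + 23 for each unit, where pb is the price buyers pay.
On the curves, pb = 233.5 - (1/6)q and ps = 349/11 + (2/11)q; the wedge ps − pb = 23 gives 349/11 + (2/11)q − (233.5 - (1/6)q) = 23, so q' = 645.
Then pb = 233.5 − (1/6)·645 = 126 and ps = 349/11 + (2/11)·645 = 149.
The subsidy expands output by 645 − 579 = 66 past the efficient level; on those units the gap between marginal cost and willingness to pay runs from 0 up to 23.
DWL = ½ × 23 × 66 = 759.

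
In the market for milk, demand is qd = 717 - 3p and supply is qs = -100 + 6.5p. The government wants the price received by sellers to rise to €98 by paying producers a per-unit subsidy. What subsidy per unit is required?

At a seller price of 98, quantity supplied is -100 + 6.5·98 = 537.
Buyers absorb 537 only when they pay pb with 717 − 3·pb = 537, i.e. pb = 60.
s = ps − pb = 98 − 60 = 38.

Required subsidy s = €38 per unit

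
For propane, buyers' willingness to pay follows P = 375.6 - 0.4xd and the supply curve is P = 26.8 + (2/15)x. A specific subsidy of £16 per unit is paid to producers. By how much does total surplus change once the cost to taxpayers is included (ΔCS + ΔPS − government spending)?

Net change in total surplus = -£240

Pre-subsidy: 375.6 - 0.4x = 26.8 + (2/15)x gives x* = 654 and P* = 114.
With the subsidy, sellers receive Ps = Pb + 16 for each unit, where Pb is the price buyers pay.
On the curves, Pb = 375.6 - 0.4x and Ps = 26.8 + (2/15)x; the wedge Ps − Pb = 16 gives 26.8 + (2/15)x − (375.6 - 0.4x) = 16, so x' = 684.
Then Pb = 375.6 − 0.4·684 = 102 and Ps = 26.8 + (2/15)·684 = 118.
ΔCS = ½(654 + 684)(114 − 102) = 8028; ΔPS = ½(654 + 684)(118 − 114) = 2676.
Government spending = 16 × 684 = 10944.
Net change = 8028 + 2676 − 10944 = -240. The loss equals the DWL triangle ½·16·30.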